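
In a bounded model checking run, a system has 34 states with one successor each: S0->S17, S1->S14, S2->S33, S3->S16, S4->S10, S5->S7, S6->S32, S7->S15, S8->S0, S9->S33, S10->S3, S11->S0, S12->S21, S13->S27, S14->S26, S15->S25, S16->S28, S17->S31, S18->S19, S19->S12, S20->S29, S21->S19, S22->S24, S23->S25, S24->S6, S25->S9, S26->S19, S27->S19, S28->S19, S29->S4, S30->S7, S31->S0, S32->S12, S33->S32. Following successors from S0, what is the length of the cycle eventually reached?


Trace from S0 until a state repeats:
  S0 -> S17 -> S31 -> S0
S0 first seen at step 0, revisited at step 3.
Cycle length = 3 - 0 = 3

3


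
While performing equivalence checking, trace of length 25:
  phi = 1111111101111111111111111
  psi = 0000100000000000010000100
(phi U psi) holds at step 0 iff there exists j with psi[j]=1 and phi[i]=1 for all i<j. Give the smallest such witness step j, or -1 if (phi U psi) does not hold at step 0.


(phi U psi) at 0: need smallest j with psi[j]=1 and phi[i]=1 for all i in [0,j).
Scan from step 0:
  step 0: phi=1, psi=0 -> continue
  step 1: phi=1, psi=0 -> continue
  step 2: phi=1, psi=0 -> continue
  step 3: phi=1, psi=0 -> continue
  step 4: psi=1 and phi held for [0,4) -> witness found
Witness step = 4

4


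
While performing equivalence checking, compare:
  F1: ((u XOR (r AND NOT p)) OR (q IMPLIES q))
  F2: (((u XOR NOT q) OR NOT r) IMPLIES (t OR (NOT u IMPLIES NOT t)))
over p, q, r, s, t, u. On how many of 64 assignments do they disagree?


F1 = ((u XOR (r AND NOT p)) OR (q IMPLIES q))
F2 = (((u XOR NOT q) OR NOT r) IMPLIES (t OR (NOT u IMPLIES NOT t)))
Evaluate both on each of 64 rows (bits = p,q,r,s,t,u):
  row 0 [000000]: F1=1 F2=1 -> 0
  row 1 [000001]: F1=1 F2=1 -> 0
  row 2 [000010]: F1=1 F2=1 -> 0
  row 3 [000011]: F1=1 F2=1 -> 0
  row 4 [000100]: F1=1 F2=1 -> 0
  (every remaining row is evaluated the same way; all 64 results are listed next)
Full result column, 8 rows per line (p,q,r fixed per line; s,t,u runs 000..111 left to right):
  rows 0-7 [p,q,r=000]: 00000000  (ones: 0)
  rows 8-15 [p,q,r=001]: 00000000  (ones: 0)
  rows 16-23 [p,q,r=010]: 00000000  (ones: 0)
  rows 24-31 [p,q,r=011]: 00000000  (ones: 0)
  rows 32-39 [p,q,r=100]: 00000000  (ones: 0)
  rows 40-47 [p,q,r=101]: 00000000  (ones: 0)
  rows 48-55 [p,q,r=110]: 00000000  (ones: 0)
  rows 56-63 [p,q,r=111]: 00000000  (ones: 0)
Disagreements = 0+0+0+0+0+0+0+0 = 0

0


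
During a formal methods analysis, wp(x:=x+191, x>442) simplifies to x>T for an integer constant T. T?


Formula: wp(x:=E, P) = P[E/x] (substitute E for x in postcondition)
Step 1: Postcondition: x>442
Step 2: Substitute x+191 for x: x+191>442
Step 3: Solve for x: x > 442-191 = 251

251


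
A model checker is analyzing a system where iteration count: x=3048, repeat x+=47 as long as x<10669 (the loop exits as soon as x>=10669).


Step 1: x goes from 3048 toward 10669 by 47; the body runs while x<10669, so iterations = ceil((bound-start)/step)
Step 2: Distance=7621
Step 3: ceil(7621/47)=163

163


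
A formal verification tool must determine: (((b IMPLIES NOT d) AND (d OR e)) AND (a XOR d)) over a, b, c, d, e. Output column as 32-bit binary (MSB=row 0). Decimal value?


Formula: (((b IMPLIES NOT d) AND (d OR e)) AND (a XOR d)) over a, b, c, d, e (32 rows)
Evaluate each row (bits = a,b,c,d,e, MSB first):
  row 0 [00000]: (((0 IMPLIES NOT 0) AND (0 OR 0)) AND (0 XOR 0)) -> 0
  row 1 [00001]: (((0 IMPLIES NOT 0) AND (0 OR 1)) AND (0 XOR 0)) -> 0
  row 2 [00010]: (((0 IMPLIES NOT 1) AND (1 OR 0)) AND (0 XOR 1)) -> 1
  row 3 [00011]: (((0 IMPLIES NOT 1) AND (1 OR 1)) AND (0 XOR 1)) -> 1
  row 4 [00100]: (((0 IMPLIES NOT 0) AND (0 OR 0)) AND (0 XOR 0)) -> 0
  row 5 [00101]: (((0 IMPLIES NOT 0) AND (0 OR 1)) AND (0 XOR 0)) -> 0
  row 6 [00110]: (((0 IMPLIES NOT 1) AND (1 OR 0)) AND (0 XOR 1)) -> 1
  row 7 [00111]: (((0 IMPLIES NOT 1) AND (1 OR 1)) AND (0 XOR 1)) -> 1
  row 8 [01000]: (((1 IMPLIES NOT 0) AND (0 OR 0)) AND (0 XOR 0)) -> 0
  row 9 [01001]: (((1 IMPLIES NOT 0) AND (0 OR 1)) AND (0 XOR 0)) -> 0
  row 10 [01010]: (((1 IMPLIES NOT 1) AND (1 OR 0)) AND (0 XOR 1)) -> 0
  row 11 [01011]: (((1 IMPLIES NOT 1) AND (1 OR 1)) AND (0 XOR 1)) -> 0
  row 12 [01100]: (((1 IMPLIES NOT 0) AND (0 OR 0)) AND (0 XOR 0)) -> 0
  row 13 [01101]: (((1 IMPLIES NOT 0) AND (0 OR 1)) AND (0 XOR 0)) -> 0
  row 14 [01110]: (((1 IMPLIES NOT 1) AND (1 OR 0)) AND (0 XOR 1)) -> 0
  row 15 [01111]: (((1 IMPLIES NOT 1) AND (1 OR 1)) AND (0 XOR 1)) -> 0
  row 16 [10000]: (((0 IMPLIES NOT 0) AND (0 OR 0)) AND (1 XOR 0)) -> 0
  row 17 [10001]: (((0 IMPLIES NOT 0) AND (0 OR 1)) AND (1 XOR 0)) -> 1
  row 18 [10010]: (((0 IMPLIES NOT 1) AND (1 OR 0)) AND (1 XOR 1)) -> 0
  row 19 [10011]: (((0 IMPLIES NOT 1) AND (1 OR 1)) AND (1 XOR 1)) -> 0
  row 20 [10100]: (((0 IMPLIES NOT 0) AND (0 OR 0)) AND (1 XOR 0)) -> 0
  row 21 [10101]: (((0 IMPLIES NOT 0) AND (0 OR 1)) AND (1 XOR 0)) -> 1
  row 22 [10110]: (((0 IMPLIES NOT 1) AND (1 OR 0)) AND (1 XOR 1)) -> 0
  row 23 [10111]: (((0 IMPLIES NOT 1) AND (1 OR 1)) AND (1 XOR 1)) -> 0
  row 24 [11000]: (((1 IMPLIES NOT 0) AND (0 OR 0)) AND (1 XOR 0)) -> 0
  row 25 [11001]: (((1 IMPLIES NOT 0) AND (0 OR 1)) AND (1 XOR 0)) -> 1
  row 26 [11010]: (((1 IMPLIES NOT 1) AND (1 OR 0)) AND (1 XOR 1)) -> 0
  row 27 [11011]: (((1 IMPLIES NOT 1) AND (1 OR 1)) AND (1 XOR 1)) -> 0
  row 28 [11100]: (((1 IMPLIES NOT 0) AND (0 OR 0)) AND (1 XOR 0)) -> 0
  row 29 [11101]: (((1 IMPLIES NOT 0) AND (0 OR 1)) AND (1 XOR 0)) -> 1
  row 30 [11110]: (((1 IMPLIES NOT 1) AND (1 OR 0)) AND (1 XOR 1)) -> 0
  row 31 [11111]: (((1 IMPLIES NOT 1) AND (1 OR 1)) AND (1 XOR 1)) -> 0
Full result column, 4 rows per line (a,b,c fixed per line; d,e runs 00..11 left to right):
  rows 0-3 [a,b,c=000]: 0011  = hex 3
  rows 4-7 [a,b,c=001]: 0011  = hex 3
  rows 8-11 [a,b,c=010]: 0000  = hex 0
  rows 12-15 [a,b,c=011]: 0000  = hex 0
  rows 16-19 [a,b,c=100]: 0100  = hex 4
  rows 20-23 [a,b,c=101]: 0100  = hex 4
  rows 24-27 [a,b,c=110]: 0100  = hex 4
  rows 28-31 [a,b,c=111]: 0100  = hex 4
Output column (row 0 .. row 31) = 00110011000000000100010001000100
Output column grouped in 4s = 0011 0011 0000 0000 0100 0100 0100 0100 = 0x33004444
Convert to decimal digit by digit (value = value*16 + digit):
  3 -> 3
  3*16 + 3 = 51
  51*16 + 0 = 816
  816*16 + 0 = 13056
  13056*16 + 4 = 208900
  208900*16 + 4 = 3342404
  3342404*16 + 4 = 53478468
  53478468*16 + 4 = 855655492
Decimal = 855655492

855655492


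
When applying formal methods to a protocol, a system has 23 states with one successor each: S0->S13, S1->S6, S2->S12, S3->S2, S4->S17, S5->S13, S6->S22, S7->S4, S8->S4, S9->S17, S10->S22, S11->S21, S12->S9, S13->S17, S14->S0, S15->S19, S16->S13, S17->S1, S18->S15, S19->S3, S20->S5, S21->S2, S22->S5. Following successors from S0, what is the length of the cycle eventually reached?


Trace from S0 until a state repeats:
  S0 -> S13 -> S17 -> S1 -> S6 -> S22 -> S5 -> S13
S13 first seen at step 1, revisited at step 7.
Cycle length = 7 - 1 = 6

6


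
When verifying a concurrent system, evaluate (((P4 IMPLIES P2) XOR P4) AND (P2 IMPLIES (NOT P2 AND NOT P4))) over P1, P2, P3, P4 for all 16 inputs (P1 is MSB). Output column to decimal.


Formula: (((P4 IMPLIES P2) XOR P4) AND (P2 IMPLIES (NOT P2 AND NOT P4))) over P1, P2, P3, P4 (16 rows)
Evaluate each row (bits = P1,P2,P3,P4, MSB first):
  row 0 [0000]: (((0 IMPLIES 0) XOR 0) AND (0 IMPLIES (NOT 0 AND NOT 0))) -> 1
  row 1 [0001]: (((1 IMPLIES 0) XOR 1) AND (0 IMPLIES (NOT 0 AND NOT 1))) -> 1
  row 2 [0010]: (((0 IMPLIES 0) XOR 0) AND (0 IMPLIES (NOT 0 AND NOT 0))) -> 1
  row 3 [0011]: (((1 IMPLIES 0) XOR 1) AND (0 IMPLIES (NOT 0 AND NOT 1))) -> 1
  row 4 [0100]: (((0 IMPLIES 1) XOR 0) AND (1 IMPLIES (NOT 1 AND NOT 0))) -> 0
  row 5 [0101]: (((1 IMPLIES 1) XOR 1) AND (1 IMPLIES (NOT 1 AND NOT 1))) -> 0
  row 6 [0110]: (((0 IMPLIES 1) XOR 0) AND (1 IMPLIES (NOT 1 AND NOT 0))) -> 0
  row 7 [0111]: (((1 IMPLIES 1) XOR 1) AND (1 IMPLIES (NOT 1 AND NOT 1))) -> 0
  row 8 [1000]: (((0 IMPLIES 0) XOR 0) AND (0 IMPLIES (NOT 0 AND NOT 0))) -> 1
  row 9 [1001]: (((1 IMPLIES 0) XOR 1) AND (0 IMPLIES (NOT 0 AND NOT 1))) -> 1
  row 10 [1010]: (((0 IMPLIES 0) XOR 0) AND (0 IMPLIES (NOT 0 AND NOT 0))) -> 1
  row 11 [1011]: (((1 IMPLIES 0) XOR 1) AND (0 IMPLIES (NOT 0 AND NOT 1))) -> 1
  row 12 [1100]: (((0 IMPLIES 1) XOR 0) AND (1 IMPLIES (NOT 1 AND NOT 0))) -> 0
  row 13 [1101]: (((1 IMPLIES 1) XOR 1) AND (1 IMPLIES (NOT 1 AND NOT 1))) -> 0
  row 14 [1110]: (((0 IMPLIES 1) XOR 0) AND (1 IMPLIES (NOT 1 AND NOT 0))) -> 0
  row 15 [1111]: (((1 IMPLIES 1) XOR 1) AND (1 IMPLIES (NOT 1 AND NOT 1))) -> 0
Full result column, 4 rows per line (P1,P2 fixed per line; P3,P4 runs 00..11 left to right):
  rows 0-3 [P1,P2=00]: 1111  = hex F
  rows 4-7 [P1,P2=01]: 0000  = hex 0
  rows 8-11 [P1,P2=10]: 1111  = hex F
  rows 12-15 [P1,P2=11]: 0000  = hex 0
Output column (row 0 .. row 15) = 1111000011110000
Output column grouped in 4s = 1111 0000 1111 0000 = 0xF0F0
Convert to decimal digit by digit (value = value*16 + digit):
  F -> 15
  15*16 + 0 = 240
  240*16 + 15 (F) = 3855
  3855*16 + 0 = 61680
Decimal = 61680

61680


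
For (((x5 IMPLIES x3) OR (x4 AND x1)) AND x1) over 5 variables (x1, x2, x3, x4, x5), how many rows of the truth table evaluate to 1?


Formula: (((x5 IMPLIES x3) OR (x4 AND x1)) AND x1) over 5 vars (32 rows)
Evaluate each row (x1, x2, x3, x4, x5 as bits, MSB first):
  row 0 [00000]: (((0 IMPLIES 0) OR (0 AND 0)) AND 0) -> 0
  row 1 [00001]: (((1 IMPLIES 0) OR (0 AND 0)) AND 0) -> 0
  row 2 [00010]: (((0 IMPLIES 0) OR (1 AND 0)) AND 0) -> 0
  row 3 [00011]: (((1 IMPLIES 0) OR (1 AND 0)) AND 0) -> 0
  row 4 [00100]: (((0 IMPLIES 1) OR (0 AND 0)) AND 0) -> 0
  row 5 [00101]: (((1 IMPLIES 1) OR (0 AND 0)) AND 0) -> 0
  row 6 [00110]: (((0 IMPLIES 1) OR (1 AND 0)) AND 0) -> 0
  row 7 [00111]: (((1 IMPLIES 1) OR (1 AND 0)) AND 0) -> 0
  row 8 [01000]: (((0 IMPLIES 0) OR (0 AND 0)) AND 0) -> 0
  row 9 [01001]: (((1 IMPLIES 0) OR (0 AND 0)) AND 0) -> 0
  row 10 [01010]: (((0 IMPLIES 0) OR (1 AND 0)) AND 0) -> 0
  row 11 [01011]: (((1 IMPLIES 0) OR (1 AND 0)) AND 0) -> 0
  row 12 [01100]: (((0 IMPLIES 1) OR (0 AND 0)) AND 0) -> 0
  row 13 [01101]: (((1 IMPLIES 1) OR (0 AND 0)) AND 0) -> 0
  row 14 [01110]: (((0 IMPLIES 1) OR (1 AND 0)) AND 0) -> 0
  row 15 [01111]: (((1 IMPLIES 1) OR (1 AND 0)) AND 0) -> 0
  row 16 [10000]: (((0 IMPLIES 0) OR (0 AND 1)) AND 1) -> 1
  row 17 [10001]: (((1 IMPLIES 0) OR (0 AND 1)) AND 1) -> 0
  row 18 [10010]: (((0 IMPLIES 0) OR (1 AND 1)) AND 1) -> 1
  row 19 [10011]: (((1 IMPLIES 0) OR (1 AND 1)) AND 1) -> 1
  row 20 [10100]: (((0 IMPLIES 1) OR (0 AND 1)) AND 1) -> 1
  row 21 [10101]: (((1 IMPLIES 1) OR (0 AND 1)) AND 1) -> 1
  row 22 [10110]: (((0 IMPLIES 1) OR (1 AND 1)) AND 1) -> 1
  row 23 [10111]: (((1 IMPLIES 1) OR (1 AND 1)) AND 1) -> 1
  row 24 [11000]: (((0 IMPLIES 0) OR (0 AND 1)) AND 1) -> 1
  row 25 [11001]: (((1 IMPLIES 0) OR (0 AND 1)) AND 1) -> 0
  row 26 [11010]: (((0 IMPLIES 0) OR (1 AND 1)) AND 1) -> 1
  row 27 [11011]: (((1 IMPLIES 0) OR (1 AND 1)) AND 1) -> 1
  row 28 [11100]: (((0 IMPLIES 1) OR (0 AND 1)) AND 1) -> 1
  row 29 [11101]: (((1 IMPLIES 1) OR (0 AND 1)) AND 1) -> 1
  row 30 [11110]: (((0 IMPLIES 1) OR (1 AND 1)) AND 1) -> 1
  row 31 [11111]: (((1 IMPLIES 1) OR (1 AND 1)) AND 1) -> 1
Full result column, 8 rows per line (x1,x2 fixed per line; x3,x4,x5 runs 000..111 left to right):
  rows 0-7 [x1,x2=00]: 00000000  (ones: 0)
  rows 8-15 [x1,x2=01]: 00000000  (ones: 0)
  rows 16-23 [x1,x2=10]: 10111111  (ones: 7)
  rows 24-31 [x1,x2=11]: 10111111  (ones: 7)
Count of 1-rows = 0+0+7+7 = 14

14


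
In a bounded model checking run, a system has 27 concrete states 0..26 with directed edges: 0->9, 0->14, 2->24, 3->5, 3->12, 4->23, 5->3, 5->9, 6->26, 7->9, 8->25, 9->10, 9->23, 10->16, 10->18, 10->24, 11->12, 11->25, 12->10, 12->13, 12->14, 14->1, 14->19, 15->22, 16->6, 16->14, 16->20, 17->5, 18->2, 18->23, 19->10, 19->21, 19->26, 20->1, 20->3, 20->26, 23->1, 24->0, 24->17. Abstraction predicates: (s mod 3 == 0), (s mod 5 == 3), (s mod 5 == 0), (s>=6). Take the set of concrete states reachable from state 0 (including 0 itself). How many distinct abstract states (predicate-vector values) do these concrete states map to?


BFS from 0:
Concrete reachable: {0, 1, 2, 3, 5, 6, 9, 10, 12, 13, 14, 16, 17, 18, 19, 20, 21, 23, 24, 26}
Abstract via predicates (s mod 3 == 0), (s mod 5 == 3), (s mod 5 == 0), (s>=6):
  (0,0,0,0) <- {1, 2}
  (0,0,0,1) <- {14, 16, 17, 19, 26}
  (0,0,1,0) <- {5}
  (0,0,1,1) <- {10, 20}
  (0,1,0,1) <- {13, 23}
  (1,0,0,1) <- {6, 9, 12, 21, 24}
  (1,0,1,0) <- {0}
  (1,1,0,0) <- {3}
  (1,1,0,1) <- {18}
Distinct abstract states = 9

9


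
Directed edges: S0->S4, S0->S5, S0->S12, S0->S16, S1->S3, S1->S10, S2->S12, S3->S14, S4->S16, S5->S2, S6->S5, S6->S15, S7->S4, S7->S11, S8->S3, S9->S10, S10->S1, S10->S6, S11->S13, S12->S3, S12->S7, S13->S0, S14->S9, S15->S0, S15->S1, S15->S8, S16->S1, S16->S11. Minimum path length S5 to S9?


BFS layer-by-layer from S5:
  dist 0: {S5}
  dist 1: {S2}
  dist 2: {S12}
  dist 3: {S3, S7}
  dist 4: {S4, S11, S14}
  dist 5: {S9, S13, S16}
  -> S9 reached at distance 5
Shortest path length = 5

5


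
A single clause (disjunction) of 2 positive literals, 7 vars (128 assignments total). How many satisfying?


Step 1: Total=2^7=128
Step 2: Unsat when all 2 false: 2^5=32
Step 3: Sat=128-32=96

96


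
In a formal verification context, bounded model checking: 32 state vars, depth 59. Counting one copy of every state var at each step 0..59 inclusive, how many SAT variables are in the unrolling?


BMC unrolls to depth k, creating one copy of each state var for steps 0..k.
Step count = 59 + 1 = 60 (steps 0 through 59)
Vars per step = 32
Total = 32 * 60 = 1920

1920


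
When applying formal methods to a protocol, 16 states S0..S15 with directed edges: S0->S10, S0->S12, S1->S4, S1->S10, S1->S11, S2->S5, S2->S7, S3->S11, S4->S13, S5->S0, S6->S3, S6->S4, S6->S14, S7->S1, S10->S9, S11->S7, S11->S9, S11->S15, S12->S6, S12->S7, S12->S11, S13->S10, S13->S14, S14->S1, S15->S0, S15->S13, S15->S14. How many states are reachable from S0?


BFS from S0:
  layer 0: {S0}
  layer 1: {S10, S12}
  layer 2: {S6, S7, S9, S11}
  layer 3: {S1, S3, S4, S14, S15}
  layer 4: {S13}
Reachable set: {S0, S1, S3, S4, S6, S7, S9, S10, S11, S12, S13, S14, S15}
Count = 13

13


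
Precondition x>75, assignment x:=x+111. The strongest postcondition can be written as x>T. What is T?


Formula: sp(P, x:=E) = exists old_x. (x = E[old_x/x]) AND P[old_x/x] (old_x is the value of x before the assignment; eliminate old_x by solving x = E[old_x/x] for old_x)
Step 1: Precondition P: x>75, i.e. old_x > 75
Step 2: Assignment gives x = old_x + 111, so old_x = x - 111
Step 3: Substitute into P: x - 111 > 75
Step 4: Simplify: x > 75+111 = 186

186


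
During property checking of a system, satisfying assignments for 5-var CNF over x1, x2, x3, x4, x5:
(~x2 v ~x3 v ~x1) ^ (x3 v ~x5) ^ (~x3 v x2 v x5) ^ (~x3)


CNF with 4 clauses over 5 vars (32 assignments).
An assignment satisfies CNF iff every clause has >=1 true literal.
Check each row (bits = x1,x2,x3,x4,x5; clause T/F shown):
  row 0 [00000]: clauses=TTTT -> 1
  row 1 [00001]: clauses=TFTT -> 0
  row 2 [00010]: clauses=TTTT -> 1
  row 3 [00011]: clauses=TFTT -> 0
  row 4 [00100]: clauses=TTFF -> 0
  row 5 [00101]: clauses=TTTF -> 0
  row 6 [00110]: clauses=TTFF -> 0
  row 7 [00111]: clauses=TTTF -> 0
  row 8 [01000]: clauses=TTTT -> 1
  row 9 [01001]: clauses=TFTT -> 0
  row 10 [01010]: clauses=TTTT -> 1
  row 11 [01011]: clauses=TFTT -> 0
  row 12 [01100]: clauses=TTTF -> 0
  row 13 [01101]: clauses=TTTF -> 0
  row 14 [01110]: clauses=TTTF -> 0
  row 15 [01111]: clauses=TTTF -> 0
  row 16 [10000]: clauses=TTTT -> 1
  row 17 [10001]: clauses=TFTT -> 0
  row 18 [10010]: clauses=TTTT -> 1
  row 19 [10011]: clauses=TFTT -> 0
  row 20 [10100]: clauses=TTFF -> 0
  row 21 [10101]: clauses=TTTF -> 0
  row 22 [10110]: clauses=TTFF -> 0
  row 23 [10111]: clauses=TTTF -> 0
  row 24 [11000]: clauses=TTTT -> 1
  row 25 [11001]: clauses=TFTT -> 0
  row 26 [11010]: clauses=TTTT -> 1
  row 27 [11011]: clauses=TFTT -> 0
  row 28 [11100]: clauses=FTTF -> 0
  row 29 [11101]: clauses=FTTF -> 0
  row 30 [11110]: clauses=FTTF -> 0
  row 31 [11111]: clauses=FTTF -> 0
Full result column, 8 rows per line (x1,x2 fixed per line; x3,x4,x5 runs 000..111 left to right):
  rows 0-7 [x1,x2=00]: 10100000  (ones: 2)
  rows 8-15 [x1,x2=01]: 10100000  (ones: 2)
  rows 16-23 [x1,x2=10]: 10100000  (ones: 2)
  rows 24-31 [x1,x2=11]: 10100000  (ones: 2)
Satisfying assignments = 2+2+2+2 = 8

8


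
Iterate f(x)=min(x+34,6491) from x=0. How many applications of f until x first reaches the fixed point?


Step 1: x=0, cap=6491, increment=34
Step 2: x grows by 34 each step until capped at 6491; fixed point is x=6491
Step 3: iterations = ceil(6491/34) = 191

191


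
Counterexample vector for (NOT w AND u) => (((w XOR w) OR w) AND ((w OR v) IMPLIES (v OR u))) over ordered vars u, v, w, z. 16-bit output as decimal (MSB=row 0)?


F1 = (NOT w AND u)
F2 = (((w XOR w) OR w) AND ((w OR v) IMPLIES (v OR u)))
Counterexample to F1=>F2 is where F1=1 and F2=0.
Evaluate each row (bits = u,v,w,z, MSB first):
  row 0 [0000]: F1=0 F2=0 -> F1&~F2 -> 0
  row 1 [0001]: F1=0 F2=0 -> F1&~F2 -> 0
  row 2 [0010]: F1=0 F2=0 -> F1&~F2 -> 0
  row 3 [0011]: F1=0 F2=0 -> F1&~F2 -> 0
  row 4 [0100]: F1=0 F2=0 -> F1&~F2 -> 0
  row 5 [0101]: F1=0 F2=0 -> F1&~F2 -> 0
  row 6 [0110]: F1=0 F2=1 -> F1&~F2 -> 0
  row 7 [0111]: F1=0 F2=1 -> F1&~F2 -> 0
  row 8 [1000]: F1=1 F2=0 -> F1&~F2 -> 1
  row 9 [1001]: F1=1 F2=0 -> F1&~F2 -> 1
  row 10 [1010]: F1=0 F2=1 -> F1&~F2 -> 0
  row 11 [1011]: F1=0 F2=1 -> F1&~F2 -> 0
  row 12 [1100]: F1=1 F2=0 -> F1&~F2 -> 1
  row 13 [1101]: F1=1 F2=0 -> F1&~F2 -> 1
  row 14 [1110]: F1=0 F2=1 -> F1&~F2 -> 0
  row 15 [1111]: F1=0 F2=1 -> F1&~F2 -> 0
Full result column, 4 rows per line (u,v fixed per line; w,z runs 00..11 left to right):
  rows 0-3 [u,v=00]: 0000  = hex 0
  rows 4-7 [u,v=01]: 0000  = hex 0
  rows 8-11 [u,v=10]: 1100  = hex C
  rows 12-15 [u,v=11]: 1100  = hex C
Counterexample vector (row 0 .. row 15) = 0000000011001100
Output column grouped in 4s = 0000 0000 1100 1100 = 0x00CC
Convert to decimal digit by digit (value = value*16 + digit):
  0 -> 0
  0*16 + 0 = 0
  0*16 + 12 (C) = 12
  12*16 + 12 (C) = 204
Decimal = 204

204


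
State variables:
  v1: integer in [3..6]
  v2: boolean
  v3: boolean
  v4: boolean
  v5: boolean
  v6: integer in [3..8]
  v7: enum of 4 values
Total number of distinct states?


State space = product of domain sizes of all variables.
Domain sizes:
  v1 (integer in [3..6]): 4
  v2 (boolean): 2
  v3 (boolean): 2
  v4 (boolean): 2
  v5 (boolean): 2
  v6 (integer in [3..8]): 6
  v7 (enum of 4 values): 4
Product = 4 * 2 * 2 * 2 * 2 * 6 * 4 = 1536

1536


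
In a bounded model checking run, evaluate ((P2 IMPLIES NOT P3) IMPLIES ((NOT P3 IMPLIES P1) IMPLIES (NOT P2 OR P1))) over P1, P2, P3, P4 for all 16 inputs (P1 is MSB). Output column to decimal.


Formula: ((P2 IMPLIES NOT P3) IMPLIES ((NOT P3 IMPLIES P1) IMPLIES (NOT P2 OR P1))) over P1, P2, P3, P4 (16 rows)
Evaluate each row (bits = P1,P2,P3,P4, MSB first):
  row 0 [0000]: ((0 IMPLIES NOT 0) IMPLIES ((NOT 0 IMPLIES 0) IMPLIES (NOT 0 OR 0))) -> 1
  row 1 [0001]: ((0 IMPLIES NOT 0) IMPLIES ((NOT 0 IMPLIES 0) IMPLIES (NOT 0 OR 0))) -> 1
  row 2 [0010]: ((0 IMPLIES NOT 1) IMPLIES ((NOT 1 IMPLIES 0) IMPLIES (NOT 0 OR 0))) -> 1
  row 3 [0011]: ((0 IMPLIES NOT 1) IMPLIES ((NOT 1 IMPLIES 0) IMPLIES (NOT 0 OR 0))) -> 1
  row 4 [0100]: ((1 IMPLIES NOT 0) IMPLIES ((NOT 0 IMPLIES 0) IMPLIES (NOT 1 OR 0))) -> 1
  row 5 [0101]: ((1 IMPLIES NOT 0) IMPLIES ((NOT 0 IMPLIES 0) IMPLIES (NOT 1 OR 0))) -> 1
  row 6 [0110]: ((1 IMPLIES NOT 1) IMPLIES ((NOT 1 IMPLIES 0) IMPLIES (NOT 1 OR 0))) -> 1
  row 7 [0111]: ((1 IMPLIES NOT 1) IMPLIES ((NOT 1 IMPLIES 0) IMPLIES (NOT 1 OR 0))) -> 1
  row 8 [1000]: ((0 IMPLIES NOT 0) IMPLIES ((NOT 0 IMPLIES 1) IMPLIES (NOT 0 OR 1))) -> 1
  row 9 [1001]: ((0 IMPLIES NOT 0) IMPLIES ((NOT 0 IMPLIES 1) IMPLIES (NOT 0 OR 1))) -> 1
  row 10 [1010]: ((0 IMPLIES NOT 1) IMPLIES ((NOT 1 IMPLIES 1) IMPLIES (NOT 0 OR 1))) -> 1
  row 11 [1011]: ((0 IMPLIES NOT 1) IMPLIES ((NOT 1 IMPLIES 1) IMPLIES (NOT 0 OR 1))) -> 1
  row 12 [1100]: ((1 IMPLIES NOT 0) IMPLIES ((NOT 0 IMPLIES 1) IMPLIES (NOT 1 OR 1))) -> 1
  row 13 [1101]: ((1 IMPLIES NOT 0) IMPLIES ((NOT 0 IMPLIES 1) IMPLIES (NOT 1 OR 1))) -> 1
  row 14 [1110]: ((1 IMPLIES NOT 1) IMPLIES ((NOT 1 IMPLIES 1) IMPLIES (NOT 1 OR 1))) -> 1
  row 15 [1111]: ((1 IMPLIES NOT 1) IMPLIES ((NOT 1 IMPLIES 1) IMPLIES (NOT 1 OR 1))) -> 1
Full result column, 4 rows per line (P1,P2 fixed per line; P3,P4 runs 00..11 left to right):
  rows 0-3 [P1,P2=00]: 1111  = hex F
  rows 4-7 [P1,P2=01]: 1111  = hex F
  rows 8-11 [P1,P2=10]: 1111  = hex F
  rows 12-15 [P1,P2=11]: 1111  = hex F
Output column (row 0 .. row 15) = 1111111111111111
Output column grouped in 4s = 1111 1111 1111 1111 = 0xFFFF
Convert to decimal digit by digit (value = value*16 + digit):
  F -> 15
  15*16 + 15 (F) = 255
  255*16 + 15 (F) = 4095
  4095*16 + 15 (F) = 65535
Decimal = 65535

65535


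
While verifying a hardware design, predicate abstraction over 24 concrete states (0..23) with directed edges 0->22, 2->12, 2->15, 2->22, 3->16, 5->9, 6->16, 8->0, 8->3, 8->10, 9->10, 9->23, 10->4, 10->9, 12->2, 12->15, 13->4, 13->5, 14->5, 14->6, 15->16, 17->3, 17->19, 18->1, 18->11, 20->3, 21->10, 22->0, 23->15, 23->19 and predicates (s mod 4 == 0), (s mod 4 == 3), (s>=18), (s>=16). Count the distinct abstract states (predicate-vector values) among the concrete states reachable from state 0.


BFS from 0:
Concrete reachable: {0, 22}
Abstract via predicates (s mod 4 == 0), (s mod 4 == 3), (s>=18), (s>=16):
  (0,0,1,1) <- {22}
  (1,0,0,0) <- {0}
Distinct abstract states = 2

2


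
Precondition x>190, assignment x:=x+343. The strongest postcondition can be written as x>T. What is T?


Formula: sp(P, x:=E) = exists old_x. (x = E[old_x/x]) AND P[old_x/x] (old_x is the value of x before the assignment; eliminate old_x by solving x = E[old_x/x] for old_x)
Step 1: Precondition P: x>190, i.e. old_x > 190
Step 2: Assignment gives x = old_x + 343, so old_x = x - 343
Step 3: Substitute into P: x - 343 > 190
Step 4: Simplify: x > 190+343 = 533

533


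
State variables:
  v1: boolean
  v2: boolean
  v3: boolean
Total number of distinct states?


State space = product of domain sizes of all variables.
Domain sizes:
  v1 (boolean): 2
  v2 (boolean): 2
  v3 (boolean): 2
Product = 2 * 2 * 2 = 8

8


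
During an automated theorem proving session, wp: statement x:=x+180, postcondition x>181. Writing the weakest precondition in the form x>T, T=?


Formula: wp(x:=E, P) = P[E/x] (substitute E for x in postcondition)
Step 1: Postcondition: x>181
Step 2: Substitute x+180 for x: x+180>181
Step 3: Solve for x: x > 181-180 = 1

1


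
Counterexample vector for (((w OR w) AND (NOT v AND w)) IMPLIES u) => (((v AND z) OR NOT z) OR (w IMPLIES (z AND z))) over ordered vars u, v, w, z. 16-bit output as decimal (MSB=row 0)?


F1 = (((w OR w) AND (NOT v AND w)) IMPLIES u)
F2 = (((v AND z) OR NOT z) OR (w IMPLIES (z AND z)))
Counterexample to F1=>F2 is where F1=1 and F2=0.
Evaluate each row (bits = u,v,w,z, MSB first):
  row 0 [0000]: F1=1 F2=1 -> F1&~F2 -> 0
  row 1 [0001]: F1=1 F2=1 -> F1&~F2 -> 0
  row 2 [0010]: F1=0 F2=1 -> F1&~F2 -> 0
  row 3 [0011]: F1=0 F2=1 -> F1&~F2 -> 0
  row 4 [0100]: F1=1 F2=1 -> F1&~F2 -> 0
  row 5 [0101]: F1=1 F2=1 -> F1&~F2 -> 0
  row 6 [0110]: F1=1 F2=1 -> F1&~F2 -> 0
  row 7 [0111]: F1=1 F2=1 -> F1&~F2 -> 0
  row 8 [1000]: F1=1 F2=1 -> F1&~F2 -> 0
  row 9 [1001]: F1=1 F2=1 -> F1&~F2 -> 0
  row 10 [1010]: F1=1 F2=1 -> F1&~F2 -> 0
  row 11 [1011]: F1=1 F2=1 -> F1&~F2 -> 0
  row 12 [1100]: F1=1 F2=1 -> F1&~F2 -> 0
  row 13 [1101]: F1=1 F2=1 -> F1&~F2 -> 0
  row 14 [1110]: F1=1 F2=1 -> F1&~F2 -> 0
  row 15 [1111]: F1=1 F2=1 -> F1&~F2 -> 0
Full result column, 4 rows per line (u,v fixed per line; w,z runs 00..11 left to right):
  rows 0-3 [u,v=00]: 0000  = hex 0
  rows 4-7 [u,v=01]: 0000  = hex 0
  rows 8-11 [u,v=10]: 0000  = hex 0
  rows 12-15 [u,v=11]: 0000  = hex 0
Counterexample vector (row 0 .. row 15) = 0000000000000000
Output column grouped in 4s = 0000 0000 0000 0000 = 0x0000
Convert to decimal digit by digit (value = value*16 + digit):
  0 -> 0
  0*16 + 0 = 0
  0*16 + 0 = 0
  0*16 + 0 = 0
Decimal = 0

0


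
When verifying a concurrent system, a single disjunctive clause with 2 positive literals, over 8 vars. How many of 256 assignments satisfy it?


Step 1: Total=2^8=256
Step 2: Unsat when all 2 false: 2^6=64
Step 3: Sat=256-64=192

192


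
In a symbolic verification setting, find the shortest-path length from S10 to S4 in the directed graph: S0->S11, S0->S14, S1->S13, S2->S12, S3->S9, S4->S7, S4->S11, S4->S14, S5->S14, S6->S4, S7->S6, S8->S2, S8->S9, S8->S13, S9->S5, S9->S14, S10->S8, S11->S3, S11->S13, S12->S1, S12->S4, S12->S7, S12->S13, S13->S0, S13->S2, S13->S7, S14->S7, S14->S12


BFS layer-by-layer from S10:
  dist 0: {S10}
  dist 1: {S8}
  dist 2: {S2, S9, S13}
  dist 3: {S0, S5, S7, S12, S14}
  dist 4: {S1, S4, S6, S11}
  -> S4 reached at distance 4
Shortest path length = 4

4


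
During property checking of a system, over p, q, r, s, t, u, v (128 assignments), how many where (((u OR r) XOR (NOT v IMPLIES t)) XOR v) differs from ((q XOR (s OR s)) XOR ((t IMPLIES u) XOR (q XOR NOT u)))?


F1 = (((u OR r) XOR (NOT v IMPLIES t)) XOR v)
F2 = ((q XOR (s OR s)) XOR ((t IMPLIES u) XOR (q XOR NOT u)))
Evaluate both on each of 128 rows (bits = p,q,r,s,t,u,v):
  row 0 [0000000]: F1=0 F2=0 -> 0
  row 1 [0000001]: F1=0 F2=0 -> 0
  row 2 [0000010]: F1=1 F2=1 -> 0
  row 3 [0000011]: F1=1 F2=1 -> 0
  row 4 [0000100]: F1=1 F2=1 -> 0
  (every remaining row is evaluated the same way; all 128 results are listed next)
Full result column, 8 rows per line (p,q,r,s fixed per line; t,u,v runs 000..111 left to right):
  rows 0-7 [p,q,r,s=0000]: 00000110  (ones: 2)
  rows 8-15 [p,q,r,s=0001]: 11111001  (ones: 6)
  rows 16-23 [p,q,r,s=0010]: 11001010  (ones: 4)
  rows 24-31 [p,q,r,s=0011]: 00110101  (ones: 4)
  rows 32-39 [p,q,r,s=0100]: 00000110  (ones: 2)
  rows 40-47 [p,q,r,s=0101]: 11111001  (ones: 6)
  rows 48-55 [p,q,r,s=0110]: 11001010  (ones: 4)
  rows 56-63 [p,q,r,s=0111]: 00110101  (ones: 4)
  rows 64-71 [p,q,r,s=1000]: 00000110  (ones: 2)
  rows 72-79 [p,q,r,s=1001]: 11111001  (ones: 6)
  rows 80-87 [p,q,r,s=1010]: 11001010  (ones: 4)
  rows 88-95 [p,q,r,s=1011]: 00110101  (ones: 4)
  rows 96-103 [p,q,r,s=1100]: 00000110  (ones: 2)
  rows 104-111 [p,q,r,s=1101]: 11111001  (ones: 6)
  rows 112-119 [p,q,r,s=1110]: 11001010  (ones: 4)
  rows 120-127 [p,q,r,s=1111]: 00110101  (ones: 4)
Disagreements = 2+6+4+4+2+6+4+4+2+6+4+4+2+6+4+4 = 64

64


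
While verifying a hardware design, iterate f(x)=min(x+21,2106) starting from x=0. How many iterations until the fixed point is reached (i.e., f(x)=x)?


Step 1: x=0, cap=2106, increment=21
Step 2: x grows by 21 each step until capped at 2106; fixed point is x=2106
Step 3: iterations = ceil(2106/21) = 101

101


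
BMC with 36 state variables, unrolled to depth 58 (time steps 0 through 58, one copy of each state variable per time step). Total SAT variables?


BMC unrolls to depth k, creating one copy of each state var for steps 0..k.
Step count = 58 + 1 = 59 (steps 0 through 58)
Vars per step = 36
Total = 36 * 59 = 2124

2124


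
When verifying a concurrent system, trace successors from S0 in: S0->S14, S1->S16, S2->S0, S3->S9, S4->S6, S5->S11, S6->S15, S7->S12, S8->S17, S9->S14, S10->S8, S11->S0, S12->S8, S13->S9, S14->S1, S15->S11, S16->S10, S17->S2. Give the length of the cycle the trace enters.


Trace from S0 until a state repeats:
  S0 -> S14 -> S1 -> S16 -> S10 -> S8 -> S17 -> S2 -> S0
S0 first seen at step 0, revisited at step 8.
Cycle length = 8 - 0 = 8

8


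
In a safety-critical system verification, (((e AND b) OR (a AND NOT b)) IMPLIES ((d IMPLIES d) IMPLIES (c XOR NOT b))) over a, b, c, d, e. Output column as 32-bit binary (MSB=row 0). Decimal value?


Formula: (((e AND b) OR (a AND NOT b)) IMPLIES ((d IMPLIES d) IMPLIES (c XOR NOT b))) over a, b, c, d, e (32 rows)
Evaluate each row (bits = a,b,c,d,e, MSB first):
  row 0 [00000]: (((0 AND 0) OR (0 AND NOT 0)) IMPLIES ((0 IMPLIES 0) IMPLIES (0 XOR NOT 0))) -> 1
  row 1 [00001]: (((1 AND 0) OR (0 AND NOT 0)) IMPLIES ((0 IMPLIES 0) IMPLIES (0 XOR NOT 0))) -> 1
  row 2 [00010]: (((0 AND 0) OR (0 AND NOT 0)) IMPLIES ((1 IMPLIES 1) IMPLIES (0 XOR NOT 0))) -> 1
  row 3 [00011]: (((1 AND 0) OR (0 AND NOT 0)) IMPLIES ((1 IMPLIES 1) IMPLIES (0 XOR NOT 0))) -> 1
  row 4 [00100]: (((0 AND 0) OR (0 AND NOT 0)) IMPLIES ((0 IMPLIES 0) IMPLIES (1 XOR NOT 0))) -> 1
  row 5 [00101]: (((1 AND 0) OR (0 AND NOT 0)) IMPLIES ((0 IMPLIES 0) IMPLIES (1 XOR NOT 0))) -> 1
  row 6 [00110]: (((0 AND 0) OR (0 AND NOT 0)) IMPLIES ((1 IMPLIES 1) IMPLIES (1 XOR NOT 0))) -> 1
  row 7 [00111]: (((1 AND 0) OR (0 AND NOT 0)) IMPLIES ((1 IMPLIES 1) IMPLIES (1 XOR NOT 0))) -> 1
  row 8 [01000]: (((0 AND 1) OR (0 AND NOT 1)) IMPLIES ((0 IMPLIES 0) IMPLIES (0 XOR NOT 1))) -> 1
  row 9 [01001]: (((1 AND 1) OR (0 AND NOT 1)) IMPLIES ((0 IMPLIES 0) IMPLIES (0 XOR NOT 1))) -> 0
  row 10 [01010]: (((0 AND 1) OR (0 AND NOT 1)) IMPLIES ((1 IMPLIES 1) IMPLIES (0 XOR NOT 1))) -> 1
  row 11 [01011]: (((1 AND 1) OR (0 AND NOT 1)) IMPLIES ((1 IMPLIES 1) IMPLIES (0 XOR NOT 1))) -> 0
  row 12 [01100]: (((0 AND 1) OR (0 AND NOT 1)) IMPLIES ((0 IMPLIES 0) IMPLIES (1 XOR NOT 1))) -> 1
  row 13 [01101]: (((1 AND 1) OR (0 AND NOT 1)) IMPLIES ((0 IMPLIES 0) IMPLIES (1 XOR NOT 1))) -> 1
  row 14 [01110]: (((0 AND 1) OR (0 AND NOT 1)) IMPLIES ((1 IMPLIES 1) IMPLIES (1 XOR NOT 1))) -> 1
  row 15 [01111]: (((1 AND 1) OR (0 AND NOT 1)) IMPLIES ((1 IMPLIES 1) IMPLIES (1 XOR NOT 1))) -> 1
  row 16 [10000]: (((0 AND 0) OR (1 AND NOT 0)) IMPLIES ((0 IMPLIES 0) IMPLIES (0 XOR NOT 0))) -> 1
  row 17 [10001]: (((1 AND 0) OR (1 AND NOT 0)) IMPLIES ((0 IMPLIES 0) IMPLIES (0 XOR NOT 0))) -> 1
  row 18 [10010]: (((0 AND 0) OR (1 AND NOT 0)) IMPLIES ((1 IMPLIES 1) IMPLIES (0 XOR NOT 0))) -> 1
  row 19 [10011]: (((1 AND 0) OR (1 AND NOT 0)) IMPLIES ((1 IMPLIES 1) IMPLIES (0 XOR NOT 0))) -> 1
  row 20 [10100]: (((0 AND 0) OR (1 AND NOT 0)) IMPLIES ((0 IMPLIES 0) IMPLIES (1 XOR NOT 0))) -> 0
  row 21 [10101]: (((1 AND 0) OR (1 AND NOT 0)) IMPLIES ((0 IMPLIES 0) IMPLIES (1 XOR NOT 0))) -> 0
  row 22 [10110]: (((0 AND 0) OR (1 AND NOT 0)) IMPLIES ((1 IMPLIES 1) IMPLIES (1 XOR NOT 0))) -> 0
  row 23 [10111]: (((1 AND 0) OR (1 AND NOT 0)) IMPLIES ((1 IMPLIES 1) IMPLIES (1 XOR NOT 0))) -> 0
  row 24 [11000]: (((0 AND 1) OR (1 AND NOT 1)) IMPLIES ((0 IMPLIES 0) IMPLIES (0 XOR NOT 1))) -> 1
  row 25 [11001]: (((1 AND 1) OR (1 AND NOT 1)) IMPLIES ((0 IMPLIES 0) IMPLIES (0 XOR NOT 1))) -> 0
  row 26 [11010]: (((0 AND 1) OR (1 AND NOT 1)) IMPLIES ((1 IMPLIES 1) IMPLIES (0 XOR NOT 1))) -> 1
  row 27 [11011]: (((1 AND 1) OR (1 AND NOT 1)) IMPLIES ((1 IMPLIES 1) IMPLIES (0 XOR NOT 1))) -> 0
  row 28 [11100]: (((0 AND 1) OR (1 AND NOT 1)) IMPLIES ((0 IMPLIES 0) IMPLIES (1 XOR NOT 1))) -> 1
  row 29 [11101]: (((1 AND 1) OR (1 AND NOT 1)) IMPLIES ((0 IMPLIES 0) IMPLIES (1 XOR NOT 1))) -> 1
  row 30 [11110]: (((0 AND 1) OR (1 AND NOT 1)) IMPLIES ((1 IMPLIES 1) IMPLIES (1 XOR NOT 1))) -> 1
  row 31 [11111]: (((1 AND 1) OR (1 AND NOT 1)) IMPLIES ((1 IMPLIES 1) IMPLIES (1 XOR NOT 1))) -> 1
Full result column, 4 rows per line (a,b,c fixed per line; d,e runs 00..11 left to right):
  rows 0-3 [a,b,c=000]: 1111  = hex F
  rows 4-7 [a,b,c=001]: 1111  = hex F
  rows 8-11 [a,b,c=010]: 1010  = hex A
  rows 12-15 [a,b,c=011]: 1111  = hex F
  rows 16-19 [a,b,c=100]: 1111  = hex F
  rows 20-23 [a,b,c=101]: 0000  = hex 0
  rows 24-27 [a,b,c=110]: 1010  = hex A
  rows 28-31 [a,b,c=111]: 1111  = hex F
Output column (row 0 .. row 31) = 11111111101011111111000010101111
Output column grouped in 4s = 1111 1111 1010 1111 1111 0000 1010 1111 = 0xFFAFF0AF
Convert to decimal digit by digit (value = value*16 + digit):
  F -> 15
  15*16 + 15 (F) = 255
  255*16 + 10 (A) = 4090
  4090*16 + 15 (F) = 65455
  65455*16 + 15 (F) = 1047295
  1047295*16 + 0 = 16756720
  16756720*16 + 10 (A) = 268107530
  268107530*16 + 15 (F) = 4289720495
Decimal = 4289720495

4289720495


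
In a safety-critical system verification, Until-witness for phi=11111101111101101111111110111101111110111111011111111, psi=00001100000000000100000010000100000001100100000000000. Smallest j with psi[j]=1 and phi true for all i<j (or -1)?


(phi U psi) at 0: need smallest j with psi[j]=1 and phi[i]=1 for all i in [0,j).
Scan from step 0:
  step 0: phi=1, psi=0 -> continue
  step 1: phi=1, psi=0 -> continue
  step 2: phi=1, psi=0 -> continue
  step 3: phi=1, psi=0 -> continue
  step 4: psi=1 and phi held for [0,4) -> witness found
Witness step = 4

4


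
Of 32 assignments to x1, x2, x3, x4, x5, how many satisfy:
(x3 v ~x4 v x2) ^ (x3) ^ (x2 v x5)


CNF with 3 clauses over 5 vars (32 assignments).
An assignment satisfies CNF iff every clause has >=1 true literal.
Check each row (bits = x1,x2,x3,x4,x5; clause T/F shown):
  row 0 [00000]: clauses=TFF -> 0
  row 1 [00001]: clauses=TFT -> 0
  row 2 [00010]: clauses=FFF -> 0
  row 3 [00011]: clauses=FFT -> 0
  row 4 [00100]: clauses=TTF -> 0
  row 5 [00101]: clauses=TTT -> 1
  row 6 [00110]: clauses=TTF -> 0
  row 7 [00111]: clauses=TTT -> 1
  row 8 [01000]: clauses=TFT -> 0
  row 9 [01001]: clauses=TFT -> 0
  row 10 [01010]: clauses=TFT -> 0
  row 11 [01011]: clauses=TFT -> 0
  row 12 [01100]: clauses=TTT -> 1
  row 13 [01101]: clauses=TTT -> 1
  row 14 [01110]: clauses=TTT -> 1
  row 15 [01111]: clauses=TTT -> 1
  row 16 [10000]: clauses=TFF -> 0
  row 17 [10001]: clauses=TFT -> 0
  row 18 [10010]: clauses=FFF -> 0
  row 19 [10011]: clauses=FFT -> 0
  row 20 [10100]: clauses=TTF -> 0
  row 21 [10101]: clauses=TTT -> 1
  row 22 [10110]: clauses=TTF -> 0
  row 23 [10111]: clauses=TTT -> 1
  row 24 [11000]: clauses=TFT -> 0
  row 25 [11001]: clauses=TFT -> 0
  row 26 [11010]: clauses=TFT -> 0
  row 27 [11011]: clauses=TFT -> 0
  row 28 [11100]: clauses=TTT -> 1
  row 29 [11101]: clauses=TTT -> 1
  row 30 [11110]: clauses=TTT -> 1
  row 31 [11111]: clauses=TTT -> 1
Full result column, 8 rows per line (x1,x2 fixed per line; x3,x4,x5 runs 000..111 left to right):
  rows 0-7 [x1,x2=00]: 00000101  (ones: 2)
  rows 8-15 [x1,x2=01]: 00001111  (ones: 4)
  rows 16-23 [x1,x2=10]: 00000101  (ones: 2)
  rows 24-31 [x1,x2=11]: 00001111  (ones: 4)
Satisfying assignments = 2+4+2+4 = 12

12


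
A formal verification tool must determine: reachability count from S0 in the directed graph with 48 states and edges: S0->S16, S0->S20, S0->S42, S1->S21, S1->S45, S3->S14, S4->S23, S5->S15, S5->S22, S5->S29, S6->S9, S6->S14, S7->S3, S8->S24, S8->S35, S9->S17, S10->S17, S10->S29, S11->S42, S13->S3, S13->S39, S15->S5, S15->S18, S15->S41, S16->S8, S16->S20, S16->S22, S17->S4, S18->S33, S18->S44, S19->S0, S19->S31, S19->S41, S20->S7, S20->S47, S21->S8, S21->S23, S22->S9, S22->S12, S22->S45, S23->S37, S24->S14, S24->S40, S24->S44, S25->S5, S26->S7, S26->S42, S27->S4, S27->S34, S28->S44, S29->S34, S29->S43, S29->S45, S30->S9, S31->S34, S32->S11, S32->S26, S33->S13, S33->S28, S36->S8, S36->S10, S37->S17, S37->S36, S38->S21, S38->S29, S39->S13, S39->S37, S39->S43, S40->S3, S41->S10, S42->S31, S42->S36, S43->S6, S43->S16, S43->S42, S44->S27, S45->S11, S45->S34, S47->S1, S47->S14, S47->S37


BFS from S0:
  layer 0: {S0}
  layer 1: {S16, S20, S42}
  layer 2: {S7, S8, S22, S31, S36, S47}
  layer 3: {S1, S3, S9, S10, S12, S14, S24, S34, S35, S37, S45}
  layer 4: {S11, S17, S21, S29, S40, S44}
  layer 5: {S4, S23, S27, S43}
  layer 6: {S6}
Reachable set: {S0, S1, S3, S4, S6, S7, S8, S9, S10, S11, S12, S14, S16, S17, S20, S21, S22, S23, S24, S27, S29, S31, S34, S35, S36, S37, S40, S42, S43, S44, S45, S47}
Count = 32

32


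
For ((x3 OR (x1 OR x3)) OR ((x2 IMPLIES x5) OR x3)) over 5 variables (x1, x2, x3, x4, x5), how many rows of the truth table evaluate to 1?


Formula: ((x3 OR (x1 OR x3)) OR ((x2 IMPLIES x5) OR x3)) over 5 vars (32 rows)
Evaluate each row (x1, x2, x3, x4, x5 as bits, MSB first):
  row 0 [00000]: ((0 OR (0 OR 0)) OR ((0 IMPLIES 0) OR 0)) -> 1
  row 1 [00001]: ((0 OR (0 OR 0)) OR ((0 IMPLIES 1) OR 0)) -> 1
  row 2 [00010]: ((0 OR (0 OR 0)) OR ((0 IMPLIES 0) OR 0)) -> 1
  row 3 [00011]: ((0 OR (0 OR 0)) OR ((0 IMPLIES 1) OR 0)) -> 1
  row 4 [00100]: ((1 OR (0 OR 1)) OR ((0 IMPLIES 0) OR 1)) -> 1
  row 5 [00101]: ((1 OR (0 OR 1)) OR ((0 IMPLIES 1) OR 1)) -> 1
  row 6 [00110]: ((1 OR (0 OR 1)) OR ((0 IMPLIES 0) OR 1)) -> 1
  row 7 [00111]: ((1 OR (0 OR 1)) OR ((0 IMPLIES 1) OR 1)) -> 1
  row 8 [01000]: ((0 OR (0 OR 0)) OR ((1 IMPLIES 0) OR 0)) -> 0
  row 9 [01001]: ((0 OR (0 OR 0)) OR ((1 IMPLIES 1) OR 0)) -> 1
  row 10 [01010]: ((0 OR (0 OR 0)) OR ((1 IMPLIES 0) OR 0)) -> 0
  row 11 [01011]: ((0 OR (0 OR 0)) OR ((1 IMPLIES 1) OR 0)) -> 1
  row 12 [01100]: ((1 OR (0 OR 1)) OR ((1 IMPLIES 0) OR 1)) -> 1
  row 13 [01101]: ((1 OR (0 OR 1)) OR ((1 IMPLIES 1) OR 1)) -> 1
  row 14 [01110]: ((1 OR (0 OR 1)) OR ((1 IMPLIES 0) OR 1)) -> 1
  row 15 [01111]: ((1 OR (0 OR 1)) OR ((1 IMPLIES 1) OR 1)) -> 1
  row 16 [10000]: ((0 OR (1 OR 0)) OR ((0 IMPLIES 0) OR 0)) -> 1
  row 17 [10001]: ((0 OR (1 OR 0)) OR ((0 IMPLIES 1) OR 0)) -> 1
  row 18 [10010]: ((0 OR (1 OR 0)) OR ((0 IMPLIES 0) OR 0)) -> 1
  row 19 [10011]: ((0 OR (1 OR 0)) OR ((0 IMPLIES 1) OR 0)) -> 1
  row 20 [10100]: ((1 OR (1 OR 1)) OR ((0 IMPLIES 0) OR 1)) -> 1
  row 21 [10101]: ((1 OR (1 OR 1)) OR ((0 IMPLIES 1) OR 1)) -> 1
  row 22 [10110]: ((1 OR (1 OR 1)) OR ((0 IMPLIES 0) OR 1)) -> 1
  row 23 [10111]: ((1 OR (1 OR 1)) OR ((0 IMPLIES 1) OR 1)) -> 1
  row 24 [11000]: ((0 OR (1 OR 0)) OR ((1 IMPLIES 0) OR 0)) -> 1
  row 25 [11001]: ((0 OR (1 OR 0)) OR ((1 IMPLIES 1) OR 0)) -> 1
  row 26 [11010]: ((0 OR (1 OR 0)) OR ((1 IMPLIES 0) OR 0)) -> 1
  row 27 [11011]: ((0 OR (1 OR 0)) OR ((1 IMPLIES 1) OR 0)) -> 1
  row 28 [11100]: ((1 OR (1 OR 1)) OR ((1 IMPLIES 0) OR 1)) -> 1
  row 29 [11101]: ((1 OR (1 OR 1)) OR ((1 IMPLIES 1) OR 1)) -> 1
  row 30 [11110]: ((1 OR (1 OR 1)) OR ((1 IMPLIES 0) OR 1)) -> 1
  row 31 [11111]: ((1 OR (1 OR 1)) OR ((1 IMPLIES 1) OR 1)) -> 1
Full result column, 8 rows per line (x1,x2 fixed per line; x3,x4,x5 runs 000..111 left to right):
  rows 0-7 [x1,x2=00]: 11111111  (ones: 8)
  rows 8-15 [x1,x2=01]: 01011111  (ones: 6)
  rows 16-23 [x1,x2=10]: 11111111  (ones: 8)
  rows 24-31 [x1,x2=11]: 11111111  (ones: 8)
Count of 1-rows = 8+6+8+8 = 30

30


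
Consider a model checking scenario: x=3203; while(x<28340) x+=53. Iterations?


Step 1: x goes from 3203 toward 28340 by 53; the body runs while x<28340, so iterations = ceil((bound-start)/step)
Step 2: Distance=25137
Step 3: ceil(25137/53)=475

475


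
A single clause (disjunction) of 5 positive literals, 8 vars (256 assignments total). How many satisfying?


Step 1: Total=2^8=256
Step 2: Unsat when all 5 false: 2^3=8
Step 3: Sat=256-8=248

248


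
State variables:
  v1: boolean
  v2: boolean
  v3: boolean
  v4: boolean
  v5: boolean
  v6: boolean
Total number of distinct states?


State space = product of domain sizes of all variables.
Domain sizes:
  v1 (boolean): 2
  v2 (boolean): 2
  v3 (boolean): 2
  v4 (boolean): 2
  v5 (boolean): 2
  v6 (boolean): 2
Product = 2 * 2 * 2 * 2 * 2 * 2 = 64

64


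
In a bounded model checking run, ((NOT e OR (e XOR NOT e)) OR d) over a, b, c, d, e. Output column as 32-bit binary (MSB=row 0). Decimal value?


Formula: ((NOT e OR (e XOR NOT e)) OR d) over a, b, c, d, e (32 rows)
Evaluate each row (bits = a,b,c,d,e, MSB first):
  row 0 [00000]: ((NOT 0 OR (0 XOR NOT 0)) OR 0) -> 1
  row 1 [00001]: ((NOT 1 OR (1 XOR NOT 1)) OR 0) -> 1
  row 2 [00010]: ((NOT 0 OR (0 XOR NOT 0)) OR 1) -> 1
  row 3 [00011]: ((NOT 1 OR (1 XOR NOT 1)) OR 1) -> 1
  row 4 [00100]: ((NOT 0 OR (0 XOR NOT 0)) OR 0) -> 1
  row 5 [00101]: ((NOT 1 OR (1 XOR NOT 1)) OR 0) -> 1
  row 6 [00110]: ((NOT 0 OR (0 XOR NOT 0)) OR 1) -> 1
  row 7 [00111]: ((NOT 1 OR (1 XOR NOT 1)) OR 1) -> 1
  row 8 [01000]: ((NOT 0 OR (0 XOR NOT 0)) OR 0) -> 1
  row 9 [01001]: ((NOT 1 OR (1 XOR NOT 1)) OR 0) -> 1
  row 10 [01010]: ((NOT 0 OR (0 XOR NOT 0)) OR 1) -> 1
  row 11 [01011]: ((NOT 1 OR (1 XOR NOT 1)) OR 1) -> 1
  row 12 [01100]: ((NOT 0 OR (0 XOR NOT 0)) OR 0) -> 1
  row 13 [01101]: ((NOT 1 OR (1 XOR NOT 1)) OR 0) -> 1
  row 14 [01110]: ((NOT 0 OR (0 XOR NOT 0)) OR 1) -> 1
  row 15 [01111]: ((NOT 1 OR (1 XOR NOT 1)) OR 1) -> 1
  row 16 [10000]: ((NOT 0 OR (0 XOR NOT 0)) OR 0) -> 1
  row 17 [10001]: ((NOT 1 OR (1 XOR NOT 1)) OR 0) -> 1
  row 18 [10010]: ((NOT 0 OR (0 XOR NOT 0)) OR 1) -> 1
  row 19 [10011]: ((NOT 1 OR (1 XOR NOT 1)) OR 1) -> 1
  row 20 [10100]: ((NOT 0 OR (0 XOR NOT 0)) OR 0) -> 1
  row 21 [10101]: ((NOT 1 OR (1 XOR NOT 1)) OR 0) -> 1
  row 22 [10110]: ((NOT 0 OR (0 XOR NOT 0)) OR 1) -> 1
  row 23 [10111]: ((NOT 1 OR (1 XOR NOT 1)) OR 1) -> 1
  row 24 [11000]: ((NOT 0 OR (0 XOR NOT 0)) OR 0) -> 1
  row 25 [11001]: ((NOT 1 OR (1 XOR NOT 1)) OR 0) -> 1
  row 26 [11010]: ((NOT 0 OR (0 XOR NOT 0)) OR 1) -> 1
  row 27 [11011]: ((NOT 1 OR (1 XOR NOT 1)) OR 1) -> 1
  row 28 [11100]: ((NOT 0 OR (0 XOR NOT 0)) OR 0) -> 1
  row 29 [11101]: ((NOT 1 OR (1 XOR NOT 1)) OR 0) -> 1
  row 30 [11110]: ((NOT 0 OR (0 XOR NOT 0)) OR 1) -> 1
  row 31 [11111]: ((NOT 1 OR (1 XOR NOT 1)) OR 1) -> 1
Full result column, 4 rows per line (a,b,c fixed per line; d,e runs 00..11 left to right):
  rows 0-3 [a,b,c=000]: 1111  = hex F
  rows 4-7 [a,b,c=001]: 1111  = hex F
  rows 8-11 [a,b,c=010]: 1111  = hex F
  rows 12-15 [a,b,c=011]: 1111  = hex F
  rows 16-19 [a,b,c=100]: 1111  = hex F
  rows 20-23 [a,b,c=101]: 1111  = hex F
  rows 24-27 [a,b,c=110]: 1111  = hex F
  rows 28-31 [a,b,c=111]: 1111  = hex F
Output column (row 0 .. row 31) = 11111111111111111111111111111111
Output column grouped in 4s = 1111 1111 1111 1111 1111 1111 1111 1111 = 0xFFFFFFFF
Convert to decimal digit by digit (value = value*16 + digit):
  F -> 15
  15*16 + 15 (F) = 255
  255*16 + 15 (F) = 4095
  4095*16 + 15 (F) = 65535
  65535*16 + 15 (F) = 1048575
  1048575*16 + 15 (F) = 16777215
  16777215*16 + 15 (F) = 268435455
  268435455*16 + 15 (F) = 4294967295
Decimal = 4294967295

4294967295
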